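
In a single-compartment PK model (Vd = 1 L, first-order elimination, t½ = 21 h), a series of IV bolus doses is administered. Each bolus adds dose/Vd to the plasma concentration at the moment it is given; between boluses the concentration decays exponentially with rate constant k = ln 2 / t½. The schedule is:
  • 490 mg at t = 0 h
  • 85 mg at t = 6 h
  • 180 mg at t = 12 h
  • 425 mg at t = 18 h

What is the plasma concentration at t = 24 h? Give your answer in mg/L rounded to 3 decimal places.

738.600 mg/L

k = ln 2 / 21 = 0.03301 per h
Dose 1 (490 mg at t=0 h): 490·exp(−0.03301·24) = 221.902 mg/L
Dose 2 (85 mg at t=6 h): 85·exp(−0.03301·18) = 46.924 mg/L
Dose 3 (180 mg at t=12 h): 180·exp(−0.03301·12) = 121.131 mg/L
Dose 4 (425 mg at t=18 h): 425·exp(−0.03301·6) = 348.643 mg/L
C(24) = 221.902 + 46.924 + 121.131 + 348.643 = 738.600 mg/L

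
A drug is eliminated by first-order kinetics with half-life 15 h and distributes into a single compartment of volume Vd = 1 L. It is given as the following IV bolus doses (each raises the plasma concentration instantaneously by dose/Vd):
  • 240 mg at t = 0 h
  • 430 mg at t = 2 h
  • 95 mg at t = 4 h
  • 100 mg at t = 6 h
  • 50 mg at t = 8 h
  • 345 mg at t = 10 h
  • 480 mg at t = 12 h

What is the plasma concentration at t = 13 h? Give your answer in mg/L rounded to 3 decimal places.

1323.658 mg/L

k = ln 2 / 15 = 0.04621 per h
Dose 1 (240 mg at t=0 h): 240·exp(−0.04621·13) = 131.619 mg/L
Dose 2 (430 mg at t=2 h): 430·exp(−0.04621·11) = 258.650 mg/L
Dose 3 (95 mg at t=4 h): 95·exp(−0.04621·9) = 62.677 mg/L
Dose 4 (100 mg at t=6 h): 100·exp(−0.04621·7) = 72.363 mg/L
Dose 5 (50 mg at t=8 h): 50·exp(−0.04621·5) = 39.685 mg/L
Dose 6 (345 mg at t=10 h): 345·exp(−0.04621·3) = 300.340 mg/L
Dose 7 (480 mg at t=12 h): 480·exp(−0.04621·1) = 458.324 mg/L
C(13) = 131.619 + 258.650 + 62.677 + 72.363 + 39.685 + 300.340 + 458.324 = 1323.658 mg/L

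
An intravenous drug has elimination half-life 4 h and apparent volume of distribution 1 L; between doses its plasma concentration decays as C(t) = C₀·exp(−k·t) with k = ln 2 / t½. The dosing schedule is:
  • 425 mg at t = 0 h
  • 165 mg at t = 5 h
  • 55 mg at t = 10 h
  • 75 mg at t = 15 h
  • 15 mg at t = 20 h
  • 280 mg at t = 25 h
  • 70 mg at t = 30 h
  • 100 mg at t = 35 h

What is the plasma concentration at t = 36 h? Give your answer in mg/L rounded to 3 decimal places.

155.573 mg/L

k = ln 2 / 4 = 0.17329 per h
Dose 1 (425 mg at t=0 h): 425·exp(−0.17329·36) = 0.830 mg/L
Dose 2 (165 mg at t=5 h): 165·exp(−0.17329·31) = 0.766 mg/L
Dose 3 (55 mg at t=10 h): 55·exp(−0.17329·26) = 0.608 mg/L
Dose 4 (75 mg at t=15 h): 75·exp(−0.17329·21) = 1.971 mg/L
Dose 5 (15 mg at t=20 h): 15·exp(−0.17329·16) = 0.938 mg/L
Dose 6 (280 mg at t=25 h): 280·exp(−0.17329·11) = 41.622 mg/L
Dose 7 (70 mg at t=30 h): 70·exp(−0.17329·6) = 24.749 mg/L
Dose 8 (100 mg at t=35 h): 100·exp(−0.17329·1) = 84.090 mg/L
C(36) = 0.830 + 0.766 + 0.608 + 1.971 + 0.938 + 41.622 + 24.749 + 84.090 = 155.573 mg/L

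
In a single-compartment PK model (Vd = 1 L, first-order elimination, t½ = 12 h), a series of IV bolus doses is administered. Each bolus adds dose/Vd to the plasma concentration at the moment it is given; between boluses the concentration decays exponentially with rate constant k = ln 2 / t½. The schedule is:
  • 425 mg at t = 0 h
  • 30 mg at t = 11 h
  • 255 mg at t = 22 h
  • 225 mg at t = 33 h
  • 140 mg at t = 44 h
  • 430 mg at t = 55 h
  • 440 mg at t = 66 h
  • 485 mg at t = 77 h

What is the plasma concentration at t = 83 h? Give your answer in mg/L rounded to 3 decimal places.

k = ln 2 / 12 = 0.05776 per h
Dose 1 (425 mg at t=0 h): 425·exp(−0.05776·83) = 3.518 mg/L
Dose 2 (30 mg at t=11 h): 30·exp(−0.05776·72) = 0.469 mg/L
Dose 3 (255 mg at t=22 h): 255·exp(−0.05776·61) = 7.521 mg/L
Dose 4 (225 mg at t=33 h): 225·exp(−0.05776·50) = 12.528 mg/L
Dose 5 (140 mg at t=44 h): 140·exp(−0.05776·39) = 14.716 mg/L
Dose 6 (430 mg at t=55 h): 430·exp(−0.05776·28) = 85.323 mg/L
Dose 7 (440 mg at t=66 h): 440·exp(−0.05776·17) = 164.814 mg/L
Dose 8 (485 mg at t=77 h): 485·exp(−0.05776·6) = 342.947 mg/L
C(83) = 3.518 + 0.469 + 7.521 + 12.528 + 14.716 + 85.323 + 164.814 + 342.947 = 631.835 mg/L

631.835 mg/L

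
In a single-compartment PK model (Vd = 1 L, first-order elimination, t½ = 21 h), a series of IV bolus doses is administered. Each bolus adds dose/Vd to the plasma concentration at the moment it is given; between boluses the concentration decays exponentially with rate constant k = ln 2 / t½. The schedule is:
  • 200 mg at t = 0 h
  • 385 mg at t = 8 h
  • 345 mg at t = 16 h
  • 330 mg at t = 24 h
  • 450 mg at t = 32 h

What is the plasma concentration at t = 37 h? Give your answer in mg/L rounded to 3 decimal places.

k = ln 2 / 21 = 0.03301 per h
Dose 1 (200 mg at t=0 h): 200·exp(−0.03301·37) = 58.972 mg/L
Dose 2 (385 mg at t=8 h): 385·exp(−0.03301·29) = 147.827 mg/L
Dose 3 (345 mg at t=16 h): 345·exp(−0.03301·21) = 172.500 mg/L
Dose 4 (330 mg at t=24 h): 330·exp(−0.03301·13) = 214.863 mg/L
Dose 5 (450 mg at t=32 h): 450·exp(−0.03301·5) = 381.539 mg/L
C(37) = 58.972 + 147.827 + 172.500 + 214.863 + 381.539 = 975.700 mg/L

975.700 mg/L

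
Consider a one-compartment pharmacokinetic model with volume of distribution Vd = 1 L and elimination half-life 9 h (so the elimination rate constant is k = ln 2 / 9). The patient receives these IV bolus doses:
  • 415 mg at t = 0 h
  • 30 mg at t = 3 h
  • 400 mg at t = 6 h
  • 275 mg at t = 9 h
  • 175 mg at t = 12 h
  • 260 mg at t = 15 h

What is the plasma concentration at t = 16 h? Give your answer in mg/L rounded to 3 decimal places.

k = ln 2 / 9 = 0.07702 per h
Dose 1 (415 mg at t=0 h): 415·exp(−0.07702·16) = 121.027 mg/L
Dose 2 (30 mg at t=3 h): 30·exp(−0.07702·13) = 11.023 mg/L
Dose 3 (400 mg at t=6 h): 400·exp(−0.07702·10) = 185.175 mg/L
Dose 4 (275 mg at t=9 h): 275·exp(−0.07702·7) = 160.398 mg/L
Dose 5 (175 mg at t=12 h): 175·exp(−0.07702·4) = 128.602 mg/L
Dose 6 (260 mg at t=15 h): 260·exp(−0.07702·1) = 240.727 mg/L
C(16) = 121.027 + 11.023 + 185.175 + 160.398 + 128.602 + 240.727 = 846.952 mg/L

846.952 mg/L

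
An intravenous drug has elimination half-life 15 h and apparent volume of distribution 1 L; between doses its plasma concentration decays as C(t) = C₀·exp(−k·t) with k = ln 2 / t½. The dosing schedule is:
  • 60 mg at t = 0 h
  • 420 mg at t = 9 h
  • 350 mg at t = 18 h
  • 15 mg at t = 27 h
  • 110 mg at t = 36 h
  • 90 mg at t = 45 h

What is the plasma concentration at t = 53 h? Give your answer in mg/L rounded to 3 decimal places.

k = ln 2 / 15 = 0.04621 per h
Dose 1 (60 mg at t=0 h): 60·exp(−0.04621·53) = 5.182 mg/L
Dose 2 (420 mg at t=9 h): 420·exp(−0.04621·44) = 54.983 mg/L
Dose 3 (350 mg at t=18 h): 350·exp(−0.04621·35) = 69.449 mg/L
Dose 4 (15 mg at t=27 h): 15·exp(−0.04621·26) = 4.511 mg/L
Dose 5 (110 mg at t=36 h): 110·exp(−0.04621·17) = 50.145 mg/L
Dose 6 (90 mg at t=45 h): 90·exp(−0.04621·8) = 62.186 mg/L
C(53) = 5.182 + 54.983 + 69.449 + 4.511 + 50.145 + 62.186 = 246.456 mg/L

246.456 mg/L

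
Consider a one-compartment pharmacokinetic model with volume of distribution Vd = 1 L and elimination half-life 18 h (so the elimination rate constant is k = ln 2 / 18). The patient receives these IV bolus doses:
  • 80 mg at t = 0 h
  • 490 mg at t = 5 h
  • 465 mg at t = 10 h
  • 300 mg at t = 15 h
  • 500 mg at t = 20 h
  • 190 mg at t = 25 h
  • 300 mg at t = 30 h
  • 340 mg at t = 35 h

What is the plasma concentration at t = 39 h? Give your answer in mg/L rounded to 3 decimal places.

k = ln 2 / 18 = 0.03851 per h
Dose 1 (80 mg at t=0 h): 80·exp(−0.03851·39) = 17.818 mg/L
Dose 2 (490 mg at t=5 h): 490·exp(−0.03851·34) = 132.307 mg/L
Dose 3 (465 mg at t=10 h): 465·exp(−0.03851·29) = 152.216 mg/L
Dose 4 (300 mg at t=15 h): 300·exp(−0.03851·24) = 119.055 mg/L
Dose 5 (500 mg at t=20 h): 500·exp(−0.03851·19) = 240.556 mg/L
Dose 6 (190 mg at t=25 h): 190·exp(−0.03851·14) = 110.820 mg/L
Dose 7 (300 mg at t=30 h): 300·exp(−0.03851·9) = 212.132 mg/L
Dose 8 (340 mg at t=35 h): 340·exp(−0.03851·4) = 291.463 mg/L
C(39) = 17.818 + 132.307 + 152.216 + 119.055 + 240.556 + 110.820 + 212.132 + 291.463 = 1276.368 mg/L

1276.368 mg/L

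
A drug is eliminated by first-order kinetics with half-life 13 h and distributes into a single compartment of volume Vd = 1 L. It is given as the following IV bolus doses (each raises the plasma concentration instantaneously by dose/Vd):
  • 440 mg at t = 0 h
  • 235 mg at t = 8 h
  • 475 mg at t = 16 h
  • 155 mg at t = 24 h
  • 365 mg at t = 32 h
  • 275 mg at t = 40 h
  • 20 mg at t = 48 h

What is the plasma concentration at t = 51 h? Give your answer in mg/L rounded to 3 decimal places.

465.517 mg/L

k = ln 2 / 13 = 0.05332 per h
Dose 1 (440 mg at t=0 h): 440·exp(−0.05332·51) = 29.006 mg/L
Dose 2 (235 mg at t=8 h): 235·exp(−0.05332·43) = 23.733 mg/L
Dose 3 (475 mg at t=16 h): 475·exp(−0.05332·35) = 73.490 mg/L
Dose 4 (155 mg at t=24 h): 155·exp(−0.05332·27) = 36.738 mg/L
Dose 5 (365 mg at t=32 h): 365·exp(−0.05332·19) = 132.534 mg/L
Dose 6 (275 mg at t=40 h): 275·exp(−0.05332·11) = 152.973 mg/L
Dose 7 (20 mg at t=48 h): 20·exp(−0.05332·3) = 17.044 mg/L
C(51) = 29.006 + 23.733 + 73.490 + 36.738 + 132.534 + 152.973 + 17.044 = 465.517 mg/L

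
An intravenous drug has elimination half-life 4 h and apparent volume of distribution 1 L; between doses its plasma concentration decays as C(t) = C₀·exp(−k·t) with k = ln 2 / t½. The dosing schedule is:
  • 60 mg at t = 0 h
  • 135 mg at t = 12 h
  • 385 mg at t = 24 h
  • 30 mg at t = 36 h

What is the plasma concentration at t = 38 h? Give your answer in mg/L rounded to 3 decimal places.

k = ln 2 / 4 = 0.17329 per h
Dose 1 (60 mg at t=0 h): 60·exp(−0.17329·38) = 0.083 mg/L
Dose 2 (135 mg at t=12 h): 135·exp(−0.17329·26) = 1.492 mg/L
Dose 3 (385 mg at t=24 h): 385·exp(−0.17329·14) = 34.030 mg/L
Dose 4 (30 mg at t=36 h): 30·exp(−0.17329·2) = 21.213 mg/L
C(38) = 0.083 + 1.492 + 34.030 + 21.213 = 56.817 mg/L

56.817 mg/L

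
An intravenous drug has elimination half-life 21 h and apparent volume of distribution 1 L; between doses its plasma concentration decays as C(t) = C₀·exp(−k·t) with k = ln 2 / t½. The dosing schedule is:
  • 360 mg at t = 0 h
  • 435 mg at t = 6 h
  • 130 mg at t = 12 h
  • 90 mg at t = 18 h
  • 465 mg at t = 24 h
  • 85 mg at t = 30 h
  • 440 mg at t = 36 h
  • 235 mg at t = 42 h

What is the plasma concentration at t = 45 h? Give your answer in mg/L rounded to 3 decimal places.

k = ln 2 / 21 = 0.03301 per h
Dose 1 (360 mg at t=0 h): 360·exp(−0.03301·45) = 81.515 mg/L
Dose 2 (435 mg at t=6 h): 435·exp(−0.03301·39) = 120.070 mg/L
Dose 3 (130 mg at t=12 h): 130·exp(−0.03301·33) = 43.742 mg/L
Dose 4 (90 mg at t=18 h): 90·exp(−0.03301·27) = 36.915 mg/L
Dose 5 (465 mg at t=24 h): 465·exp(−0.03301·21) = 232.500 mg/L
Dose 6 (85 mg at t=30 h): 85·exp(−0.03301·15) = 51.808 mg/L
Dose 7 (440 mg at t=36 h): 440·exp(−0.03301·9) = 326.919 mg/L
Dose 8 (235 mg at t=42 h): 235·exp(−0.03301·3) = 212.845 mg/L
C(45) = 81.515 + 120.070 + 43.742 + 36.915 + 232.500 + 51.808 + 326.919 + 212.845 = 1106.314 mg/L

1106.314 mg/L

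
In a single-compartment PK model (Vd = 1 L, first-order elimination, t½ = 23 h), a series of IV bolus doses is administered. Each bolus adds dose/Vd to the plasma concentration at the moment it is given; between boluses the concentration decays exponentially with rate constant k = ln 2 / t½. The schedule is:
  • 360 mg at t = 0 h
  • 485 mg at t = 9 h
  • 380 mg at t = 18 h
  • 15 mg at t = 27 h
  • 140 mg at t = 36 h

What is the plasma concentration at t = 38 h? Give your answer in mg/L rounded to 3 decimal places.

k = ln 2 / 23 = 0.03014 per h
Dose 1 (360 mg at t=0 h): 360·exp(−0.03014·38) = 114.538 mg/L
Dose 2 (485 mg at t=9 h): 485·exp(−0.03014·29) = 202.387 mg/L
Dose 3 (380 mg at t=18 h): 380·exp(−0.03014·20) = 207.978 mg/L
Dose 4 (15 mg at t=27 h): 15·exp(−0.03014·11) = 10.768 mg/L
Dose 5 (140 mg at t=36 h): 140·exp(−0.03014·2) = 131.811 mg/L
C(38) = 114.538 + 202.387 + 207.978 + 10.768 + 131.811 = 667.482 mg/L

667.482 mg/L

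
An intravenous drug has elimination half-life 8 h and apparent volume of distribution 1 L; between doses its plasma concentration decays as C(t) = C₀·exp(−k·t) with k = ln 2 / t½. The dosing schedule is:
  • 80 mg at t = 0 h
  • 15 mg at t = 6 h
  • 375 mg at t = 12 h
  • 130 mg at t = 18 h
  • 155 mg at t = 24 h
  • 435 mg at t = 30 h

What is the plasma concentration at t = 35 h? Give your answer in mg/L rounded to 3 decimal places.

427.815 mg/L

k = ln 2 / 8 = 0.08664 per h
Dose 1 (80 mg at t=0 h): 80·exp(−0.08664·35) = 3.856 mg/L
Dose 2 (15 mg at t=6 h): 15·exp(−0.08664·29) = 1.216 mg/L
Dose 3 (375 mg at t=12 h): 375·exp(−0.08664·23) = 51.118 mg/L
Dose 4 (130 mg at t=18 h): 130·exp(−0.08664·17) = 29.803 mg/L
Dose 5 (155 mg at t=24 h): 155·exp(−0.08664·11) = 59.761 mg/L
Dose 6 (435 mg at t=30 h): 435·exp(−0.08664·5) = 282.063 mg/L
C(35) = 3.856 + 1.216 + 51.118 + 29.803 + 59.761 + 282.063 = 427.815 mg/L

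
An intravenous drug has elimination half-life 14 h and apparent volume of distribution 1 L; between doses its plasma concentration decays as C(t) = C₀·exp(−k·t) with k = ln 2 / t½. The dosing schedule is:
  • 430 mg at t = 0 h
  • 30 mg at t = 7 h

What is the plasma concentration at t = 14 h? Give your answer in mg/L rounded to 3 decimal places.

k = ln 2 / 14 = 0.04951 per h
Dose 1 (430 mg at t=0 h): 430·exp(−0.04951·14) = 215.000 mg/L
Dose 2 (30 mg at t=7 h): 30·exp(−0.04951·7) = 21.213 mg/L
C(14) = 215.000 + 21.213 = 236.213 mg/L

236.213 mg/L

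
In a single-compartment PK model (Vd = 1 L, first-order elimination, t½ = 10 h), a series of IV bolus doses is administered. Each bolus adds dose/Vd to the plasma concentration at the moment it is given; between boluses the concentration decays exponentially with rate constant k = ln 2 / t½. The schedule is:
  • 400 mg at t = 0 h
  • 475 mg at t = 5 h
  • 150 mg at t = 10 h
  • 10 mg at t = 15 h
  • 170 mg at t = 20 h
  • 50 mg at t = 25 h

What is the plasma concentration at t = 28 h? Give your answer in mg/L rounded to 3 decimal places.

339.279 mg/L

k = ln 2 / 10 = 0.06931 per h
Dose 1 (400 mg at t=0 h): 400·exp(−0.06931·28) = 57.435 mg/L
Dose 2 (475 mg at t=5 h): 475·exp(−0.06931·23) = 96.455 mg/L
Dose 3 (150 mg at t=10 h): 150·exp(−0.06931·18) = 43.076 mg/L
Dose 4 (10 mg at t=15 h): 10·exp(−0.06931·13) = 4.061 mg/L
Dose 5 (170 mg at t=20 h): 170·exp(−0.06931·8) = 97.639 mg/L
Dose 6 (50 mg at t=25 h): 50·exp(−0.06931·3) = 40.613 mg/L
C(28) = 57.435 + 96.455 + 43.076 + 4.061 + 97.639 + 40.613 = 339.279 mg/L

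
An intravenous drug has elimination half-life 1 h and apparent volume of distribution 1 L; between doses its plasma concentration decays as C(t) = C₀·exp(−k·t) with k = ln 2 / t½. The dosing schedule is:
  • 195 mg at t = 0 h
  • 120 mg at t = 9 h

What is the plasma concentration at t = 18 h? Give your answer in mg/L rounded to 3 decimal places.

0.235 mg/L

k = ln 2 / 1 = 0.69315 per h
Dose 1 (195 mg at t=0 h): 195·exp(−0.69315·18) = 0.001 mg/L
Dose 2 (120 mg at t=9 h): 120·exp(−0.69315·9) = 0.234 mg/L
C(18) = 0.001 + 0.234 = 0.235 mg/L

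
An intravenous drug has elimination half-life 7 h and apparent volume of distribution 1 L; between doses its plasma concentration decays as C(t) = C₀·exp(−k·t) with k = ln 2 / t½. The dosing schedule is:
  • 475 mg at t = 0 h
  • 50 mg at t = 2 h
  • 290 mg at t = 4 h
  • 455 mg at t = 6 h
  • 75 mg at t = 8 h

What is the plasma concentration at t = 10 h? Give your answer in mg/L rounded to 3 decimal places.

726.915 mg/L

k = ln 2 / 7 = 0.09902 per h
Dose 1 (475 mg at t=0 h): 475·exp(−0.09902·10) = 176.462 mg/L
Dose 2 (50 mg at t=2 h): 50·exp(−0.09902·8) = 22.643 mg/L
Dose 3 (290 mg at t=4 h): 290·exp(−0.09902·6) = 160.093 mg/L
Dose 4 (455 mg at t=6 h): 455·exp(−0.09902·4) = 306.192 mg/L
Dose 5 (75 mg at t=8 h): 75·exp(−0.09902·2) = 61.525 mg/L
C(10) = 176.462 + 22.643 + 160.093 + 306.192 + 61.525 = 726.915 mg/L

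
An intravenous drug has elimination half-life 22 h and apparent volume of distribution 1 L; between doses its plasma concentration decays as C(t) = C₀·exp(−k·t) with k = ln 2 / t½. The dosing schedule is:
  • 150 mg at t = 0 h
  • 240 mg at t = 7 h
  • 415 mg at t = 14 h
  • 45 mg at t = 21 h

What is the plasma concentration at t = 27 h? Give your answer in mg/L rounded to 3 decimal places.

504.651 mg/L

k = ln 2 / 22 = 0.03151 per h
Dose 1 (150 mg at t=0 h): 150·exp(−0.03151·27) = 64.069 mg/L
Dose 2 (240 mg at t=7 h): 240·exp(−0.03151·20) = 127.805 mg/L
Dose 3 (415 mg at t=14 h): 415·exp(−0.03151·13) = 275.529 mg/L
Dose 4 (45 mg at t=21 h): 45·exp(−0.03151·6) = 37.249 mg/L
C(27) = 64.069 + 127.805 + 275.529 + 37.249 = 504.651 mg/L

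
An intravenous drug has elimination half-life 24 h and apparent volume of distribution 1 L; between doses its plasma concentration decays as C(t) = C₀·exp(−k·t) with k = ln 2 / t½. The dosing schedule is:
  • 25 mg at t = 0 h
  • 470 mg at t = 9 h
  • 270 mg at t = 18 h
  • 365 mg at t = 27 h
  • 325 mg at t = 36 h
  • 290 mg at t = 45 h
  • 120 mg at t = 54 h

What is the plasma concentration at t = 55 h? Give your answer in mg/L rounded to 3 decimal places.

k = ln 2 / 24 = 0.02888 per h
Dose 1 (25 mg at t=0 h): 25·exp(−0.02888·55) = 5.106 mg/L
Dose 2 (470 mg at t=9 h): 470·exp(−0.02888·46) = 124.487 mg/L
Dose 3 (270 mg at t=18 h): 270·exp(−0.02888·37) = 92.742 mg/L
Dose 4 (365 mg at t=27 h): 365·exp(−0.02888·28) = 162.589 mg/L
Dose 5 (325 mg at t=36 h): 325·exp(−0.02888·19) = 187.745 mg/L
Dose 6 (290 mg at t=45 h): 290·exp(−0.02888·10) = 217.255 mg/L
Dose 7 (120 mg at t=54 h): 120·exp(−0.02888·1) = 116.584 mg/L
C(55) = 5.106 + 124.487 + 92.742 + 162.589 + 187.745 + 217.255 + 116.584 = 906.507 mg/L

906.507 mg/L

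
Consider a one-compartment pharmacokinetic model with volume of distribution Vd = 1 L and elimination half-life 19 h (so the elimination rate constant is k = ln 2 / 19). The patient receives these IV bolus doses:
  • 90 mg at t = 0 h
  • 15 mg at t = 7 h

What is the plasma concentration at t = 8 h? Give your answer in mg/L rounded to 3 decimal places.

81.682 mg/L

k = ln 2 / 19 = 0.03648 per h
Dose 1 (90 mg at t=0 h): 90·exp(−0.03648·8) = 67.219 mg/L
Dose 2 (15 mg at t=7 h): 15·exp(−0.03648·1) = 14.463 mg/L
C(8) = 67.219 + 14.463 = 81.682 mg/L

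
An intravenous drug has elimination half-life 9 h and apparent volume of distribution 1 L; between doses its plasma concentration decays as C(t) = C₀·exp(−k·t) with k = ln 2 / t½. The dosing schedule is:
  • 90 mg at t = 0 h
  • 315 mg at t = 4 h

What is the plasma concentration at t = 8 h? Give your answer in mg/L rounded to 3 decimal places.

280.086 mg/L

k = ln 2 / 9 = 0.07702 per h
Dose 1 (90 mg at t=0 h): 90·exp(−0.07702·8) = 48.603 mg/L
Dose 2 (315 mg at t=4 h): 315·exp(−0.07702·4) = 231.483 mg/L
C(8) = 48.603 + 231.483 = 280.086 mg/L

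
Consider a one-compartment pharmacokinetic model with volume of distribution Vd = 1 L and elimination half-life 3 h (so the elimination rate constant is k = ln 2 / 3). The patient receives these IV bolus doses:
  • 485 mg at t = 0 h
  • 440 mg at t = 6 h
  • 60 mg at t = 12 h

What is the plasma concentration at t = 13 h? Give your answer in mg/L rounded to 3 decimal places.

k = ln 2 / 3 = 0.23105 per h
Dose 1 (485 mg at t=0 h): 485·exp(−0.23105·13) = 24.059 mg/L
Dose 2 (440 mg at t=6 h): 440·exp(−0.23105·7) = 87.307 mg/L
Dose 3 (60 mg at t=12 h): 60·exp(−0.23105·1) = 47.622 mg/L
C(13) = 24.059 + 87.307 + 47.622 = 158.988 mg/L

158.988 mg/L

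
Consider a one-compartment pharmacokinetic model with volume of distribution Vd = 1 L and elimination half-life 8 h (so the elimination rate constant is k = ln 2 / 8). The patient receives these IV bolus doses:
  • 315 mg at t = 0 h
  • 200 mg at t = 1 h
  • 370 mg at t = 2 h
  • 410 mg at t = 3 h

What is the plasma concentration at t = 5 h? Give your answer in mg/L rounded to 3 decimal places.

k = ln 2 / 8 = 0.08664 per h
Dose 1 (315 mg at t=0 h): 315·exp(−0.08664·5) = 204.252 mg/L
Dose 2 (200 mg at t=1 h): 200·exp(−0.08664·4) = 141.421 mg/L
Dose 3 (370 mg at t=2 h): 370·exp(−0.08664·3) = 285.309 mg/L
Dose 4 (410 mg at t=3 h): 410·exp(−0.08664·2) = 344.768 mg/L
C(5) = 204.252 + 141.421 + 285.309 + 344.768 = 975.750 mg/L

975.750 mg/L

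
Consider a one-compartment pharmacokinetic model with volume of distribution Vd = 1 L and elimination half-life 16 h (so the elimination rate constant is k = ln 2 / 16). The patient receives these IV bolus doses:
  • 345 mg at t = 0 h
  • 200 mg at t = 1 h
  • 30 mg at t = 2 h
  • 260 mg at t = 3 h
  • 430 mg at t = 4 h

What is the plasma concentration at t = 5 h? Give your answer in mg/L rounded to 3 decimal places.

1122.523 mg/L

k = ln 2 / 16 = 0.04332 per h
Dose 1 (345 mg at t=0 h): 345·exp(−0.04332·5) = 277.810 mg/L
Dose 2 (200 mg at t=1 h): 200·exp(−0.04332·4) = 168.179 mg/L
Dose 3 (30 mg at t=2 h): 30·exp(−0.04332·3) = 26.344 mg/L
Dose 4 (260 mg at t=3 h): 260·exp(−0.04332·2) = 238.421 mg/L
Dose 5 (430 mg at t=4 h): 430·exp(−0.04332·1) = 411.769 mg/L
C(5) = 277.810 + 168.179 + 26.344 + 238.421 + 411.769 = 1122.523 mg/L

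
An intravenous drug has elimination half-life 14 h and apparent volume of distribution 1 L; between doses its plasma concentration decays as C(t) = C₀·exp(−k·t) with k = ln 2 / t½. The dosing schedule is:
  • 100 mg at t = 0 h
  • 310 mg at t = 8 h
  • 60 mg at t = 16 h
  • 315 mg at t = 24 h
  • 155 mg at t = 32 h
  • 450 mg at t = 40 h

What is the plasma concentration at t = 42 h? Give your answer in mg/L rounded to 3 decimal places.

k = ln 2 / 14 = 0.04951 per h
Dose 1 (100 mg at t=0 h): 100·exp(−0.04951·42) = 12.500 mg/L
Dose 2 (310 mg at t=8 h): 310·exp(−0.04951·34) = 57.582 mg/L
Dose 3 (60 mg at t=16 h): 60·exp(−0.04951·26) = 16.561 mg/L
Dose 4 (315 mg at t=24 h): 315·exp(−0.04951·18) = 129.203 mg/L
Dose 5 (155 mg at t=32 h): 155·exp(−0.04951·10) = 94.474 mg/L
Dose 6 (450 mg at t=40 h): 450·exp(−0.04951·2) = 407.576 mg/L
C(42) = 12.500 + 57.582 + 16.561 + 129.203 + 94.474 + 407.576 = 717.896 mg/L

717.896 mg/L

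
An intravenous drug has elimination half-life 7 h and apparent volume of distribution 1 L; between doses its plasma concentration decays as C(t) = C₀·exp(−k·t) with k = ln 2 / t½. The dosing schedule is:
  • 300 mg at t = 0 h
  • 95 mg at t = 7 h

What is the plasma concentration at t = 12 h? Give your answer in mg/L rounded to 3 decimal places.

k = ln 2 / 7 = 0.09902 per h
Dose 1 (300 mg at t=0 h): 300·exp(−0.09902·12) = 91.426 mg/L
Dose 2 (95 mg at t=7 h): 95·exp(−0.09902·5) = 57.903 mg/L
C(12) = 91.426 + 57.903 = 149.329 mg/L

149.329 mg/L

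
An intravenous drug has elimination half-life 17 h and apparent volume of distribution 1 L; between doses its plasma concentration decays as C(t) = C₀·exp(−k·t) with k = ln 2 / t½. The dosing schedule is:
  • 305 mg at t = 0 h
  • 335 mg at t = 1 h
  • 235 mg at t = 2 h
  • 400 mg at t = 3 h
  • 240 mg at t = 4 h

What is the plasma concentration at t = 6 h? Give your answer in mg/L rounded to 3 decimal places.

1286.814 mg/L

k = ln 2 / 17 = 0.04077 per h
Dose 1 (305 mg at t=0 h): 305·exp(−0.04077·6) = 238.811 mg/L
Dose 2 (335 mg at t=1 h): 335·exp(−0.04077·5) = 273.216 mg/L
Dose 3 (235 mg at t=2 h): 235·exp(−0.04077·4) = 199.635 mg/L
Dose 4 (400 mg at t=3 h): 400·exp(−0.04077·3) = 353.946 mg/L
Dose 5 (240 mg at t=4 h): 240·exp(−0.04077·2) = 221.206 mg/L
C(6) = 238.811 + 273.216 + 199.635 + 353.946 + 221.206 = 1286.814 mg/L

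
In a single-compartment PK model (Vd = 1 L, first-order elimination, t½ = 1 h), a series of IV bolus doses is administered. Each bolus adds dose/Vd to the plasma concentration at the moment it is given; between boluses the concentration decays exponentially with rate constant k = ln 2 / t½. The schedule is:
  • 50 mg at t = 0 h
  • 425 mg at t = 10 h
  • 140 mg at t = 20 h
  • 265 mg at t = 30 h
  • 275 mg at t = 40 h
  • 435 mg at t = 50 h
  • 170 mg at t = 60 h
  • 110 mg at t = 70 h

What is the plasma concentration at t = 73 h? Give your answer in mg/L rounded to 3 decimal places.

13.771 mg/L

k = ln 2 / 1 = 0.69315 per h
Dose 1 (50 mg at t=0 h): 50·exp(−0.69315·73) = 0.000 mg/L
Dose 2 (425 mg at t=10 h): 425·exp(−0.69315·63) = 0.000 mg/L
Dose 3 (140 mg at t=20 h): 140·exp(−0.69315·53) = 0.000 mg/L
Dose 4 (265 mg at t=30 h): 265·exp(−0.69315·43) = 0.000 mg/L
Dose 5 (275 mg at t=40 h): 275·exp(−0.69315·33) = 0.000 mg/L
Dose 6 (435 mg at t=50 h): 435·exp(−0.69315·23) = 0.000 mg/L
Dose 7 (170 mg at t=60 h): 170·exp(−0.69315·13) = 0.021 mg/L
Dose 8 (110 mg at t=70 h): 110·exp(−0.69315·3) = 13.750 mg/L
C(73) = 0.000 + 0.000 + 0.000 + 0.000 + 0.000 + 0.000 + 0.021 + 13.750 = 13.771 mg/L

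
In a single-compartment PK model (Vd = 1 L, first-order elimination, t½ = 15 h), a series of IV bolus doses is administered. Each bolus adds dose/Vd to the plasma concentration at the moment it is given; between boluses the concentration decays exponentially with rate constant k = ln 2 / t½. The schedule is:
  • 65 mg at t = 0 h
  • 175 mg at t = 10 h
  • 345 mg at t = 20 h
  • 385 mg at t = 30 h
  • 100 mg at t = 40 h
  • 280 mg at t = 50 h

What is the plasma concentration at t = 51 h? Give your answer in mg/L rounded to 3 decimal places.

k = ln 2 / 15 = 0.04621 per h
Dose 1 (65 mg at t=0 h): 65·exp(−0.04621·51) = 6.158 mg/L
Dose 2 (175 mg at t=10 h): 175·exp(−0.04621·41) = 26.316 mg/L
Dose 3 (345 mg at t=20 h): 345·exp(−0.04621·31) = 82.355 mg/L
Dose 4 (385 mg at t=30 h): 385·exp(−0.04621·21) = 145.888 mg/L
Dose 5 (100 mg at t=40 h): 100·exp(−0.04621·11) = 60.151 mg/L
Dose 6 (280 mg at t=50 h): 280·exp(−0.04621·1) = 267.356 mg/L
C(51) = 6.158 + 26.316 + 82.355 + 145.888 + 60.151 + 267.356 = 588.223 mg/L

588.223 mg/L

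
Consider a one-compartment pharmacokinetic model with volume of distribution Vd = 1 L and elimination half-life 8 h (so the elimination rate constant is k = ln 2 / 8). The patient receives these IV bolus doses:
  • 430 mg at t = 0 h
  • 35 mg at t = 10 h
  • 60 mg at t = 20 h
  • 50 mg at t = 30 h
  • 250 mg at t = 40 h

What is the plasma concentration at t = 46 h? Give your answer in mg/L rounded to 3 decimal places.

k = ln 2 / 8 = 0.08664 per h
Dose 1 (430 mg at t=0 h): 430·exp(−0.08664·46) = 7.990 mg/L
Dose 2 (35 mg at t=10 h): 35·exp(−0.08664·36) = 1.547 mg/L
Dose 3 (60 mg at t=20 h): 60·exp(−0.08664·26) = 6.307 mg/L
Dose 4 (50 mg at t=30 h): 50·exp(−0.08664·16) = 12.500 mg/L
Dose 5 (250 mg at t=40 h): 250·exp(−0.08664·6) = 148.651 mg/L
C(46) = 7.990 + 1.547 + 6.307 + 12.500 + 148.651 = 176.994 mg/L

176.994 mg/L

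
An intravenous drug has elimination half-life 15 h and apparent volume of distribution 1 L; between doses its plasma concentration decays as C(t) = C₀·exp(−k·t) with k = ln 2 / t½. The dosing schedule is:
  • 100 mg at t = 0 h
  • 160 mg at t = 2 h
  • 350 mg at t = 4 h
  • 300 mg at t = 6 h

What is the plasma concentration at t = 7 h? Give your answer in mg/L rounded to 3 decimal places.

k = ln 2 / 15 = 0.04621 per h
Dose 1 (100 mg at t=0 h): 100·exp(−0.04621·7) = 72.363 mg/L
Dose 2 (160 mg at t=2 h): 160·exp(−0.04621·5) = 126.992 mg/L
Dose 3 (350 mg at t=4 h): 350·exp(−0.04621·3) = 304.693 mg/L
Dose 4 (300 mg at t=6 h): 300·exp(−0.04621·1) = 286.452 mg/L
C(7) = 72.363 + 126.992 + 304.693 + 286.452 = 790.501 mg/L

790.501 mg/L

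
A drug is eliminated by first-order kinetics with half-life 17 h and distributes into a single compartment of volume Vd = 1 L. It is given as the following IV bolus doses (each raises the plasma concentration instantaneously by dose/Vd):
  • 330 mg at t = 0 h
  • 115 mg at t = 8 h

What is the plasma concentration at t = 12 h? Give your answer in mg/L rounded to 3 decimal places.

k = ln 2 / 17 = 0.04077 per h
Dose 1 (330 mg at t=0 h): 330·exp(−0.04077·12) = 202.312 mg/L
Dose 2 (115 mg at t=8 h): 115·exp(−0.04077·4) = 97.694 mg/L
C(12) = 202.312 + 97.694 = 300.006 mg/L

300.006 mg/L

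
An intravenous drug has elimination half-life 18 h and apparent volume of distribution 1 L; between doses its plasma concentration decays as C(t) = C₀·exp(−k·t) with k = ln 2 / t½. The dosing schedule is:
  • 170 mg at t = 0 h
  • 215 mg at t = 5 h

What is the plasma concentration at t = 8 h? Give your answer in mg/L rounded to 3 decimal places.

316.471 mg/L

k = ln 2 / 18 = 0.03851 per h
Dose 1 (170 mg at t=0 h): 170·exp(−0.03851·8) = 124.927 mg/L
Dose 2 (215 mg at t=5 h): 215·exp(−0.03851·3) = 191.543 mg/L
C(8) = 124.927 + 191.543 = 316.471 mg/L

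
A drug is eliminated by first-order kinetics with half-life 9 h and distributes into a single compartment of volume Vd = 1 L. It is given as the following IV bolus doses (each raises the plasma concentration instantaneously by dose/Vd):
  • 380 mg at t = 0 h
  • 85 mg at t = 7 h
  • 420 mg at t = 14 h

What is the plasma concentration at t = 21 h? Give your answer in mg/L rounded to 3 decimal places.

k = ln 2 / 9 = 0.07702 per h
Dose 1 (380 mg at t=0 h): 380·exp(−0.07702·21) = 75.402 mg/L
Dose 2 (85 mg at t=7 h): 85·exp(−0.07702·14) = 28.917 mg/L
Dose 3 (420 mg at t=14 h): 420·exp(−0.07702·7) = 244.971 mg/L
C(21) = 75.402 + 28.917 + 244.971 = 349.289 mg/L

349.289 mg/L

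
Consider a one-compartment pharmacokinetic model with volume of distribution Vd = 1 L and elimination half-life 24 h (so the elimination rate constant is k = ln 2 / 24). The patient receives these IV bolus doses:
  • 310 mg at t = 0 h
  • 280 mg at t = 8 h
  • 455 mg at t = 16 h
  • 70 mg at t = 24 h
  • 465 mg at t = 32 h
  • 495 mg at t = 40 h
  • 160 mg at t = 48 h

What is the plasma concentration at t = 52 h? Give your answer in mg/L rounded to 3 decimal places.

k = ln 2 / 24 = 0.02888 per h
Dose 1 (310 mg at t=0 h): 310·exp(−0.02888·52) = 69.045 mg/L
Dose 2 (280 mg at t=8 h): 280·exp(−0.02888·44) = 78.572 mg/L
Dose 3 (455 mg at t=16 h): 455·exp(−0.02888·36) = 160.867 mg/L
Dose 4 (70 mg at t=24 h): 70·exp(−0.02888·28) = 31.181 mg/L
Dose 5 (465 mg at t=32 h): 465·exp(−0.02888·20) = 260.972 mg/L
Dose 6 (495 mg at t=40 h): 495·exp(−0.02888·12) = 350.018 mg/L
Dose 7 (160 mg at t=48 h): 160·exp(−0.02888·4) = 142.544 mg/L
C(52) = 69.045 + 78.572 + 160.867 + 31.181 + 260.972 + 350.018 + 142.544 = 1093.199 mg/L

1093.199 mg/L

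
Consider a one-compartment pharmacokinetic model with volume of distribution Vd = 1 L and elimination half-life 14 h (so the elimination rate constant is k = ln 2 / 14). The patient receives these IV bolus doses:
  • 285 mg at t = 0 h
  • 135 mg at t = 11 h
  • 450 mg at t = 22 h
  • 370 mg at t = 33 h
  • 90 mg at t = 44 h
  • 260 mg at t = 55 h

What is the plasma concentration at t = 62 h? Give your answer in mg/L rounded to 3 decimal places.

k = ln 2 / 14 = 0.04951 per h
Dose 1 (285 mg at t=0 h): 285·exp(−0.04951·62) = 13.235 mg/L
Dose 2 (135 mg at t=11 h): 135·exp(−0.04951·51) = 10.807 mg/L
Dose 3 (450 mg at t=22 h): 450·exp(−0.04951·40) = 62.105 mg/L
Dose 4 (370 mg at t=33 h): 370·exp(−0.04951·29) = 88.032 mg/L
Dose 5 (90 mg at t=44 h): 90·exp(−0.04951·18) = 36.915 mg/L
Dose 6 (260 mg at t=55 h): 260·exp(−0.04951·7) = 183.848 mg/L
C(62) = 13.235 + 10.807 + 62.105 + 88.032 + 36.915 + 183.848 = 394.942 mg/L

394.942 mg/L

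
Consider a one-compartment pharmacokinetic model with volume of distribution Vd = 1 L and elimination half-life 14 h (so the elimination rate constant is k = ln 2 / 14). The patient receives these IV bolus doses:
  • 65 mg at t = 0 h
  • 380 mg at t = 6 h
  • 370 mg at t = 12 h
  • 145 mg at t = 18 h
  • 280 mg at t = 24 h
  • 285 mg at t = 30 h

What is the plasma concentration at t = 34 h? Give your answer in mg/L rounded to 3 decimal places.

k = ln 2 / 14 = 0.04951 per h
Dose 1 (65 mg at t=0 h): 65·exp(−0.04951·34) = 12.074 mg/L
Dose 2 (380 mg at t=6 h): 380·exp(−0.04951·28) = 95.000 mg/L
Dose 3 (370 mg at t=12 h): 370·exp(−0.04951·22) = 124.496 mg/L
Dose 4 (145 mg at t=18 h): 145·exp(−0.04951·16) = 65.665 mg/L
Dose 5 (280 mg at t=24 h): 280·exp(−0.04951·10) = 170.662 mg/L
Dose 6 (285 mg at t=30 h): 285·exp(−0.04951·4) = 233.796 mg/L
C(34) = 12.074 + 95.000 + 124.496 + 65.665 + 170.662 + 233.796 = 701.692 mg/L

701.692 mg/L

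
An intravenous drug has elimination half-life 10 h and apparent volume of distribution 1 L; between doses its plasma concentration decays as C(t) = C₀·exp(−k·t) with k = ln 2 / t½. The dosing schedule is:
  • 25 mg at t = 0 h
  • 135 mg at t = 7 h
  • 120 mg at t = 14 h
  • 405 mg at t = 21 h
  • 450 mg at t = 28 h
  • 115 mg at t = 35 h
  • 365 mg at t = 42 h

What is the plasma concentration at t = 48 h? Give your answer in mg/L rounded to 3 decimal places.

482.479 mg/L

k = ln 2 / 10 = 0.06931 per h
Dose 1 (25 mg at t=0 h): 25·exp(−0.06931·48) = 0.897 mg/L
Dose 2 (135 mg at t=7 h): 135·exp(−0.06931·41) = 7.872 mg/L
Dose 3 (120 mg at t=14 h): 120·exp(−0.06931·34) = 11.368 mg/L
Dose 4 (405 mg at t=21 h): 405·exp(−0.06931·27) = 62.327 mg/L
Dose 5 (450 mg at t=28 h): 450·exp(−0.06931·20) = 112.500 mg/L
Dose 6 (115 mg at t=35 h): 115·exp(−0.06931·13) = 46.705 mg/L
Dose 7 (365 mg at t=42 h): 365·exp(−0.06931·6) = 240.810 mg/L
C(48) = 0.897 + 7.872 + 11.368 + 62.327 + 112.500 + 46.705 + 240.810 = 482.479 mg/L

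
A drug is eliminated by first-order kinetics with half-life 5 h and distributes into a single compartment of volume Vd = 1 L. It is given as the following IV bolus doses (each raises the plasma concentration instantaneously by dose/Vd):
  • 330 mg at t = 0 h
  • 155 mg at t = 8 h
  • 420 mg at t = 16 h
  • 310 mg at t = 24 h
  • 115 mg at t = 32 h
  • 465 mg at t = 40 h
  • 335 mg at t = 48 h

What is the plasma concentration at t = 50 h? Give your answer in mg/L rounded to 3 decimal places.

k = ln 2 / 5 = 0.13863 per h
Dose 1 (330 mg at t=0 h): 330·exp(−0.13863·50) = 0.322 mg/L
Dose 2 (155 mg at t=8 h): 155·exp(−0.13863·42) = 0.459 mg/L
Dose 3 (420 mg at t=16 h): 420·exp(−0.13863·34) = 3.769 mg/L
Dose 4 (310 mg at t=24 h): 310·exp(−0.13863·26) = 8.433 mg/L
Dose 5 (115 mg at t=32 h): 115·exp(−0.13863·18) = 9.484 mg/L
Dose 6 (465 mg at t=40 h): 465·exp(−0.13863·10) = 116.250 mg/L
Dose 7 (335 mg at t=48 h): 335·exp(−0.13863·2) = 253.883 mg/L
C(50) = 0.322 + 0.459 + 3.769 + 8.433 + 9.484 + 116.250 + 253.883 = 392.600 mg/L

392.600 mg/L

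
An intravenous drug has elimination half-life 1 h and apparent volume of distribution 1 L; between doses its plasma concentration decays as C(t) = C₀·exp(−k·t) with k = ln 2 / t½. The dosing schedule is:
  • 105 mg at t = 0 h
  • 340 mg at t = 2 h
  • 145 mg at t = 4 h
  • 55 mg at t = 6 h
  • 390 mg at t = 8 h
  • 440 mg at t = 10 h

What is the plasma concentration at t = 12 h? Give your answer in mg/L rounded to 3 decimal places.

k = ln 2 / 1 = 0.69315 per h
Dose 1 (105 mg at t=0 h): 105·exp(−0.69315·12) = 0.026 mg/L
Dose 2 (340 mg at t=2 h): 340·exp(−0.69315·10) = 0.332 mg/L
Dose 3 (145 mg at t=4 h): 145·exp(−0.69315·8) = 0.566 mg/L
Dose 4 (55 mg at t=6 h): 55·exp(−0.69315·6) = 0.859 mg/L
Dose 5 (390 mg at t=8 h): 390·exp(−0.69315·4) = 24.375 mg/L
Dose 6 (440 mg at t=10 h): 440·exp(−0.69315·2) = 110.000 mg/L
C(12) = 0.026 + 0.332 + 0.566 + 0.859 + 24.375 + 110.000 = 136.158 mg/L

136.158 mg/L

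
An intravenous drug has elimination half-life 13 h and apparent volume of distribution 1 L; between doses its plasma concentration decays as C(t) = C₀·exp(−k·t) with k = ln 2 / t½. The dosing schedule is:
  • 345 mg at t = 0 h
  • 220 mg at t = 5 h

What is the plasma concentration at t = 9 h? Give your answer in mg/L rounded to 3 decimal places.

k = ln 2 / 13 = 0.05332 per h
Dose 1 (345 mg at t=0 h): 345·exp(−0.05332·9) = 213.508 mg/L
Dose 2 (220 mg at t=5 h): 220·exp(−0.05332·4) = 177.745 mg/L
C(9) = 213.508 + 177.745 = 391.253 mg/L

391.253 mg/L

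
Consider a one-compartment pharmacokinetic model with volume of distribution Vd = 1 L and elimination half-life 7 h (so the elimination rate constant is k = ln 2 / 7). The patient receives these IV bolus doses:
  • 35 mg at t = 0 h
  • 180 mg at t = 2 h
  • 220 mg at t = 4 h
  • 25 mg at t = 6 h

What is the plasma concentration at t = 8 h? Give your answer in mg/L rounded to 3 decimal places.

k = ln 2 / 7 = 0.09902 per h
Dose 1 (35 mg at t=0 h): 35·exp(−0.09902·8) = 15.850 mg/L
Dose 2 (180 mg at t=2 h): 180·exp(−0.09902·6) = 99.368 mg/L
Dose 3 (220 mg at t=4 h): 220·exp(−0.09902·4) = 148.049 mg/L
Dose 4 (25 mg at t=6 h): 25·exp(−0.09902·2) = 20.508 mg/L
C(8) = 15.850 + 99.368 + 148.049 + 20.508 = 283.776 mg/L

283.776 mg/L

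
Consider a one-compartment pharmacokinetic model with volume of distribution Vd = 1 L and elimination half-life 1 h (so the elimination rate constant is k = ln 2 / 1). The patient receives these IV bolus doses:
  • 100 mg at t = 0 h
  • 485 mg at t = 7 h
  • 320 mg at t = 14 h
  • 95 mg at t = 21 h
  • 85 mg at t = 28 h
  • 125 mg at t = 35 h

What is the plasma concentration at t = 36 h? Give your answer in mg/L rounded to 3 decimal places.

62.835 mg/L

k = ln 2 / 1 = 0.69315 per h
Dose 1 (100 mg at t=0 h): 100·exp(−0.69315·36) = 0.000 mg/L
Dose 2 (485 mg at t=7 h): 485·exp(−0.69315·29) = 0.000 mg/L
Dose 3 (320 mg at t=14 h): 320·exp(−0.69315·22) = 0.000 mg/L
Dose 4 (95 mg at t=21 h): 95·exp(−0.69315·15) = 0.003 mg/L
Dose 5 (85 mg at t=28 h): 85·exp(−0.69315·8) = 0.332 mg/L
Dose 6 (125 mg at t=35 h): 125·exp(−0.69315·1) = 62.500 mg/L
C(36) = 0.000 + 0.000 + 0.000 + 0.003 + 0.332 + 62.500 = 62.835 mg/L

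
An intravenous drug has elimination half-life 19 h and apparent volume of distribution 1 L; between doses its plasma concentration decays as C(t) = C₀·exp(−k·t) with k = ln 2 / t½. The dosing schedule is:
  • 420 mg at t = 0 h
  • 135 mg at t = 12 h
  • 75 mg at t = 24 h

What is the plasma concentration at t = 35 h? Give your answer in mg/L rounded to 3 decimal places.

k = ln 2 / 19 = 0.03648 per h
Dose 1 (420 mg at t=0 h): 420·exp(−0.03648·35) = 117.144 mg/L
Dose 2 (135 mg at t=12 h): 135·exp(−0.03648·23) = 58.335 mg/L
Dose 3 (75 mg at t=24 h): 75·exp(−0.03648·11) = 50.209 mg/L
C(35) = 117.144 + 58.335 + 50.209 = 225.688 mg/L

225.688 mg/L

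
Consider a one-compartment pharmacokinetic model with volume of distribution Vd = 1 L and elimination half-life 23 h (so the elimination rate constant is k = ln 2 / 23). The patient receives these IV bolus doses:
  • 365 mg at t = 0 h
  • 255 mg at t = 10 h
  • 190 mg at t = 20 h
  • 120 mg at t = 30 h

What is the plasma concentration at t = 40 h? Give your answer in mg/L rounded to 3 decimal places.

405.352 mg/L

k = ln 2 / 23 = 0.03014 per h
Dose 1 (365 mg at t=0 h): 365·exp(−0.03014·40) = 109.336 mg/L
Dose 2 (255 mg at t=10 h): 255·exp(−0.03014·30) = 103.251 mg/L
Dose 3 (190 mg at t=20 h): 190·exp(−0.03014·20) = 103.989 mg/L
Dose 4 (120 mg at t=30 h): 120·exp(−0.03014·10) = 88.777 mg/L
C(40) = 109.336 + 103.251 + 103.989 + 88.777 = 405.352 mg/L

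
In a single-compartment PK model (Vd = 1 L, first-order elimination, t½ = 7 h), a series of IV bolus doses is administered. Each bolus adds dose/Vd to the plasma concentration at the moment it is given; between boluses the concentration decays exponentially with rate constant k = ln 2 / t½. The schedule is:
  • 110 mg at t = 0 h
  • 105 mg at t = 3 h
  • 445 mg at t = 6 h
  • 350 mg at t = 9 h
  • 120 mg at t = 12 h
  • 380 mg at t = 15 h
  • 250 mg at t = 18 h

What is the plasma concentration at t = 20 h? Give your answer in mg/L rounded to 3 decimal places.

754.741 mg/L

k = ln 2 / 7 = 0.09902 per h
Dose 1 (110 mg at t=0 h): 110·exp(−0.09902·20) = 15.181 mg/L
Dose 2 (105 mg at t=3 h): 105·exp(−0.09902·17) = 19.504 mg/L
Dose 3 (445 mg at t=6 h): 445·exp(−0.09902·14) = 111.250 mg/L
Dose 4 (350 mg at t=9 h): 350·exp(−0.09902·11) = 117.766 mg/L
Dose 5 (120 mg at t=12 h): 120·exp(−0.09902·8) = 54.343 mg/L
Dose 6 (380 mg at t=15 h): 380·exp(−0.09902·5) = 231.613 mg/L
Dose 7 (250 mg at t=18 h): 250·exp(−0.09902·2) = 205.084 mg/L
C(20) = 15.181 + 19.504 + 111.250 + 117.766 + 54.343 + 231.613 + 205.084 = 754.741 mg/L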